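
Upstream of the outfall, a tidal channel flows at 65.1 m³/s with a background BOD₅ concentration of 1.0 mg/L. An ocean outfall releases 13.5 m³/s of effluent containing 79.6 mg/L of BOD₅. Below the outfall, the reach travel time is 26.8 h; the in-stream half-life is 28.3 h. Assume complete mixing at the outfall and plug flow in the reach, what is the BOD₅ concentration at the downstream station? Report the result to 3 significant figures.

Conservation of mass: C = (65.10·1.000 + 13.50·79.60) / 78.60 = 1140/78.60 = 14.50 mg/L.
Half-life 28.3 h → k = ln 2 / 28.3 = 0.02449 h⁻¹ = 0.5878 d⁻¹.
After decay, C = 14.50 × e^(−kt) = 14.50 × 0.5187 = 7.521 mg/L.

7.52 mg/L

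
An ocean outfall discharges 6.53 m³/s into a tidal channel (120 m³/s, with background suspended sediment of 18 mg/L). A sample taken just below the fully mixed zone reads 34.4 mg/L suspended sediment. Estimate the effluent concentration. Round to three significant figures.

Mass balance: 120.0·18.00 + 6.530·Cₑ = 126.5·34.40
→ Cₑ = (126.5·34.40 − 120.0·18.00) / 6.530 = 335.8 mg/L.

336 mg/L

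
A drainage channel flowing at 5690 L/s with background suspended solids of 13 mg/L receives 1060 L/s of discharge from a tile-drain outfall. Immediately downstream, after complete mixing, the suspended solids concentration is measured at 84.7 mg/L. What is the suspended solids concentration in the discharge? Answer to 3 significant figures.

470 mg/L

Mass balance: 5690·13.00 + 1060·Cₑ = 6750·84.70
→ Cₑ = (6750·84.70 − 5690·13.00) / 1060 = 469.6 mg/L.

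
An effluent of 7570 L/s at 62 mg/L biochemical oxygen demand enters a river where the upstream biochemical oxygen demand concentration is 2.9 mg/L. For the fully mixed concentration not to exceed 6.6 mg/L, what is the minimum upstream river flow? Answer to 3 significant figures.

Set C_mix = 6.6: (Q·2.900 + 7570·62.00) / (Q + 7570) = 6.6
→ Q = 7570·(62.00 − 6.6)/(6.6 − 2.900) = 113300 L/s.

113000 L/s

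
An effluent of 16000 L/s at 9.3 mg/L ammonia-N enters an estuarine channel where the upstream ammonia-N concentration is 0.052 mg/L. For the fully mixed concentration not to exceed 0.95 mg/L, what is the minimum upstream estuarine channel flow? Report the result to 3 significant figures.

Set C_mix = 0.95: (Q·0.05200 + 16000·9.300) / (Q + 16000) = 0.95
→ Q = 16000·(9.300 − 0.95)/(0.95 − 0.05200) = 148800 L/s.

149000 L/s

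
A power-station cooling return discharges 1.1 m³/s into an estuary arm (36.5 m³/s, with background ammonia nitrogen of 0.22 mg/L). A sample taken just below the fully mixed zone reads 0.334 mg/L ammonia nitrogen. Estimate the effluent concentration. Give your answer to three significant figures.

Mass balance: 36.50·0.2200 + 1.100·Cₑ = 37.60·0.3340
→ Cₑ = (37.60·0.3340 − 36.50·0.2200) / 1.100 = 4.117 mg/L.

4.12 mg/L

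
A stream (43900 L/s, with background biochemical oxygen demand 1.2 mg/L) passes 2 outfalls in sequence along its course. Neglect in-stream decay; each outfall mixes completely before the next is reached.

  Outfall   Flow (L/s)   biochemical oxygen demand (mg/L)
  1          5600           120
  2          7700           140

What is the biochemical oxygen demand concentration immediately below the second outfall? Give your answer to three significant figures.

31.5 mg/L

Below outfall 1: Q → 49500 L/s, C = (43900·1.200 + 5600·120.0)/49500 = 14.64 mg/L.
Below outfall 2: Q → 57200 L/s, C = (49500·14.64 + 7700·140.0)/57200 = 31.52 mg/L.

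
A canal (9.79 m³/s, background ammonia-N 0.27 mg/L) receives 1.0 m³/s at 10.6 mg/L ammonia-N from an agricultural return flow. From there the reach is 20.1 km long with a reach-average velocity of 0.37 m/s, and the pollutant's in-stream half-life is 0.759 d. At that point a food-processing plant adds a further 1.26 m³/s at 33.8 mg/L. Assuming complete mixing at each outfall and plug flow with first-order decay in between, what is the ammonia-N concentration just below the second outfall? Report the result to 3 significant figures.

Flow-weighted average: C = (9.790·0.2700 + 1.000·10.60) / 10.79 = 13.24/10.79 = 1.227 mg/L; combined flow 10.79 m³/s.
Travel time t = 20.1·1000 / 0.37 = 54320 s = 15.09 h.
Half-life 0.759 d → k = ln 2 / 0.759 = 0.9132 d⁻¹.
Decay over the reach: 1.227·exp(−kt) = 1.227·0.5632 = 0.6912 mg/L.
Second outfall: C = (10.79·0.6912 + 1.260·33.80)/12.05 = 4.153 mg/L.

4.15 mg/L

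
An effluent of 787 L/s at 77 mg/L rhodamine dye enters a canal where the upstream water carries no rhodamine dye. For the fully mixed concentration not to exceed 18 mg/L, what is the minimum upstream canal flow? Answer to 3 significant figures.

Set C_mix = 18: (Q·0 + 787.0·77.00) / (Q + 787.0) = 18
→ Q = 787.0·(77.00 − 18)/(18 − 0) = 2580 L/s.

2580 L/s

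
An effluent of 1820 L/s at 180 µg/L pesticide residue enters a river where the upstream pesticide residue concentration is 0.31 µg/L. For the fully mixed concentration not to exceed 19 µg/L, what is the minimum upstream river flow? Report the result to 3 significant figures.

Set C_mix = 19: (Q·0.3100 + 1820·180.0) / (Q + 1820) = 19
→ Q = 1820·(180.0 − 19)/(19 − 0.3100) = 15680 L/s.

15700 L/s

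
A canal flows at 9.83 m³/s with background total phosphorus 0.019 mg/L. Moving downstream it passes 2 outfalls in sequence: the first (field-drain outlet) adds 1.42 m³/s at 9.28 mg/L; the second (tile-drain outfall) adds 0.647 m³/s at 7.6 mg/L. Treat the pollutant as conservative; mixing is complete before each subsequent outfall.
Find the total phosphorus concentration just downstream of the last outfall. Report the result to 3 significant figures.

1.54 mg/L

Below outfall 1: Q → 11.25 m³/s, C = (9.830·0.01900 + 1.420·9.280)/11.25 = 1.188 mg/L.
Below outfall 2: Q → 11.90 m³/s, C = (11.25·1.188 + 0.6470·7.600)/11.90 = 1.537 mg/L.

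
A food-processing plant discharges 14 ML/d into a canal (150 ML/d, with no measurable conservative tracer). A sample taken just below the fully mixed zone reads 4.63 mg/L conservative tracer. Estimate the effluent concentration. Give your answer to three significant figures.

Mass balance: 150.0·0 + 14.00·Cₑ = 164.0·4.630
→ Cₑ = (164.0·4.630 − 150.0·0) / 14.00 = 54.24 mg/L.

54.2 mg/L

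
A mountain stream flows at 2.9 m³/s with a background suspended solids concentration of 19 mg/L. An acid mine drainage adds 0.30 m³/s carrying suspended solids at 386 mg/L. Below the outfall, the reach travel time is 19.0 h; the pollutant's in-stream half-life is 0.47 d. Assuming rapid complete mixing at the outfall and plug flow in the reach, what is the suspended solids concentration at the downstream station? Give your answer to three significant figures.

16.6 mg/L

Mixed concentration C = ΣQC/ΣQ = (2.900·19.00 + 0.3000·386.0) / 3.200 = 170.9/3.200 = 53.41 mg/L.
Half-life 0.47 d → k = ln 2 / 0.47 = 1.475 d⁻¹.
Applying C = C₀e^(−kt): 53.41 × 0.3111 = 16.62 mg/L.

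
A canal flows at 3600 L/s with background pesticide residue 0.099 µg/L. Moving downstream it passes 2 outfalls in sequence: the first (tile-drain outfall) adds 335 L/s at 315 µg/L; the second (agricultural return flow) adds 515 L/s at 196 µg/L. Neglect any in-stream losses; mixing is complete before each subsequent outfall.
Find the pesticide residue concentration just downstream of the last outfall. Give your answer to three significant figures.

After outfall 1: Q = 3600 + 335.0 = 3935 L/s; C = (3600·0.09900 + 335.0·315.0)/3935 = 26.91 µg/L.
After outfall 2: Q = 3935 + 515.0 = 4450 L/s; C = (3935·26.91 + 515.0·196.0)/4450 = 46.48 µg/L.

46.5 µg/L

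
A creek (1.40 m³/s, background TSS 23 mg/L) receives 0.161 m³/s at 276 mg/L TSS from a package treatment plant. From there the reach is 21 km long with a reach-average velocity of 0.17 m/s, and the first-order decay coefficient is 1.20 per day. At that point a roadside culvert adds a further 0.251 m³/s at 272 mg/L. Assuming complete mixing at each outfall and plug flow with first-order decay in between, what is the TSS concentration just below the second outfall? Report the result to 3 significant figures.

45.3 mg/L

Mass balance: C = (1.400·23.00 + 0.1610·276.0) / 1.561 = 76.64/1.561 = 49.09 mg/L; combined flow 1.561 m³/s.
Travel time t = 21·1000 / 0.17 = 123500 s = 34.31 h.
After decay, C = 49.09 × e^(−kt) = 49.09 × 0.1798 = 8.829 mg/L.
Second outfall: C = (1.561·8.829 + 0.2510·272.0)/1.812 = 45.28 mg/L.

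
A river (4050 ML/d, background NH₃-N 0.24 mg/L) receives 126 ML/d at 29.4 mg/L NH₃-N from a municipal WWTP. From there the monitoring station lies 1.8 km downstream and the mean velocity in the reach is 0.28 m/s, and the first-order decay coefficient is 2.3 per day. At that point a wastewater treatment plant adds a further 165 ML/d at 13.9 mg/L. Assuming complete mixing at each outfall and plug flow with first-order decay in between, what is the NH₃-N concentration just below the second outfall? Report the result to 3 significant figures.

1.44 mg/L

After mixing, C = (4050·0.2400 + 126.0·29.40) / 4176 = 4676/4176 = 1.120 mg/L; combined flow 4176 ML/d.
Travel time t = 1.8·1000 / 0.28 = 6429 s = 1.786 h.
Applying C = C₀e^(−kt): 1.120 × 0.8427 = 0.9437 mg/L.
Second outfall: C = (4176·0.9437 + 165.0·13.90)/4341 = 1.436 mg/L.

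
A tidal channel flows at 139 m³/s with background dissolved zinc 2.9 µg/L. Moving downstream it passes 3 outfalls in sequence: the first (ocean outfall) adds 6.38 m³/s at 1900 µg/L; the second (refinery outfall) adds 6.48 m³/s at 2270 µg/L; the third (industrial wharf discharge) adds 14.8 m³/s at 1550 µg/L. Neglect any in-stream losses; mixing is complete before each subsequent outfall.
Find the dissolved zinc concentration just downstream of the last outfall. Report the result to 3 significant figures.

301 µg/L

After outfall 1: Q = 139.0 + 6.380 = 145.4 m³/s; C = (139.0·2.900 + 6.380·1900)/145.4 = 86.15 µg/L.
After outfall 2: Q = 145.4 + 6.480 = 151.9 m³/s; C = (145.4·86.15 + 6.480·2270)/151.9 = 179.3 µg/L.
After outfall 3: Q = 151.9 + 14.80 = 166.7 m³/s; C = (151.9·179.3 + 14.80·1550)/166.7 = 301.1 µg/L.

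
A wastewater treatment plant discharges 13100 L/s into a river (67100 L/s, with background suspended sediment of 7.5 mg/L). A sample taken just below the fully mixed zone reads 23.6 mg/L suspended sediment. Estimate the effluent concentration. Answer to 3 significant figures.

Mass balance: 67100·7.500 + 13100·Cₑ = 80200·23.60
→ Cₑ = (80200·23.60 − 67100·7.500) / 13100 = 106.1 mg/L.

106 mg/L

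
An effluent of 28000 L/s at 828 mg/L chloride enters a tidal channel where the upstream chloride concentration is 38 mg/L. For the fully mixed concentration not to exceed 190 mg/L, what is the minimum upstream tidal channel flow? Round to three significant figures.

Set C_mix = 190: (Q·38.00 + 28000·828.0) / (Q + 28000) = 190
→ Q = 28000·(828.0 − 190)/(190 − 38.00) = 117500 L/s.

118000 L/s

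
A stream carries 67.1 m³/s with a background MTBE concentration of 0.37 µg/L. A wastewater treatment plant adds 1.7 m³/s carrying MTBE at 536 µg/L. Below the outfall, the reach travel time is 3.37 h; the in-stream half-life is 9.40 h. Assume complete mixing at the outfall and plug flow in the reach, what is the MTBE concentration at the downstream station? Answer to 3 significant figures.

10.6 µg/L

After mixing, C = (67.10·0.3700 + 1.700·536.0) / 68.80 = 936.0/68.80 = 13.61 µg/L.
Half-life 9.40 h → k = ln 2 / 9.40 = 0.07374 h⁻¹ = 1.770 d⁻¹.
First-order decay: C = 13.61·exp(−k·t) = 13.61·0.7800 = 10.61 µg/L.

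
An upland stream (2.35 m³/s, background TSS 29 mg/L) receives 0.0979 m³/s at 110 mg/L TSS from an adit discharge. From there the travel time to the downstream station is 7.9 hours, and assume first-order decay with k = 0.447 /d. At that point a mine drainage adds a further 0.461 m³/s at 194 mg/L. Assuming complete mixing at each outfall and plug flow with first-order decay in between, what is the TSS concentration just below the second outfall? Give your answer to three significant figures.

Mass balance: C = (2.350·29.00 + 0.09790·110.0) / 2.448 = 78.92/2.448 = 32.24 mg/L; combined flow 2.448 m³/s.
After decay, C = 32.24 × e^(−kt) = 32.24 × 0.8632 = 27.83 mg/L.
At the second outfall, C = (2.448·27.83 + 0.4610·194.0) / (2.448 + 0.4610) = 54.16 mg/L.

54.2 mg/L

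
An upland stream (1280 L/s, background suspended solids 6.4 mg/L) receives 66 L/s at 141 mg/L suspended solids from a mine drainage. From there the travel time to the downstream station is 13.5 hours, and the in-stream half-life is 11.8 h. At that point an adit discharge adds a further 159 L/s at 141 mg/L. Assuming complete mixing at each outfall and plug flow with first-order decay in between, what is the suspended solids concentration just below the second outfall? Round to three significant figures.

Conservation of mass: C = (1280·6.400 + 66.00·141.0) / 1346 = 17500/1346 = 13.00 mg/L; combined flow 1346 L/s.
Half-life 11.8 h → k = ln 2 / 11.8 = 0.05874 h⁻¹ = 1.410 d⁻¹.
Decay over the reach: 13.00·exp(−kt) = 13.00·0.4525 = 5.882 mg/L.
At the second outfall, C = (1346·5.882 + 159.0·141.0) / (1346 + 159.0) = 20.16 mg/L.

20.2 mg/L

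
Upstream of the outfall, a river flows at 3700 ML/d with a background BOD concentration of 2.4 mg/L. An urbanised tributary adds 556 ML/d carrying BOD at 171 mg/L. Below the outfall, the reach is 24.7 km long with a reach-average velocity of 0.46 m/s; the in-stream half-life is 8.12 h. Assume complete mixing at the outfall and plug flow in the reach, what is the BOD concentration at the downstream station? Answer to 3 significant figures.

Mixed concentration C = ΣQC/ΣQ = (3700·2.400 + 556.0·171.0) / 4256 = 104000/4256 = 24.43 mg/L.
Travel time t = 24.7·1000 / 0.46 = 53700 s = 14.92 h.
Half-life 8.12 h → k = ln 2 / 8.12 = 0.08536 h⁻¹ = 2.049 d⁻¹.
Decay over the reach: 24.43·exp(−kt) = 24.43·0.2799 = 6.837 mg/L.

6.84 mg/L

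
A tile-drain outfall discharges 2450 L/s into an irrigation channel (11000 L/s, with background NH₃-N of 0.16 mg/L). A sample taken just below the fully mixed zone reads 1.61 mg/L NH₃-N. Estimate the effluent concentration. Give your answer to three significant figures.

8.12 mg/L

Mass balance: 11000·0.1600 + 2450·Cₑ = 13450·1.610
→ Cₑ = (13450·1.610 − 11000·0.1600) / 2450 = 8.120 mg/L.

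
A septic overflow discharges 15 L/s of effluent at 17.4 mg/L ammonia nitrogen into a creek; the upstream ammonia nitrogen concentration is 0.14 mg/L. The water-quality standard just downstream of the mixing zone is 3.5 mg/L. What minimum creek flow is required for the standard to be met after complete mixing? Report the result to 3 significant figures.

62.1 L/s

Set C_mix = 3.5: (Q·0.1400 + 15.00·17.40) / (Q + 15.00) = 3.5
→ Q = 15.00·(17.40 − 3.5)/(3.5 − 0.1400) = 62.05 L/s.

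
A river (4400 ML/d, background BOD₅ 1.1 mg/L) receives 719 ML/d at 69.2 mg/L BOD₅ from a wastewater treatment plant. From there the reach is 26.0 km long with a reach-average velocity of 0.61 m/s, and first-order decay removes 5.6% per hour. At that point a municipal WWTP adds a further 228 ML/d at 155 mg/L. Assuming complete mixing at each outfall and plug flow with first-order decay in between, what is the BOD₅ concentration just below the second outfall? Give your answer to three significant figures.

Mass balance: C = (4400·1.100 + 719.0·69.20) / 5119 = 54590/5119 = 10.67 mg/L; combined flow 5119 ML/d.
Travel time t = 26.0·1000 / 0.61 = 42620 s = 11.84 h.
5.6%/h lost → k = −ln(1 − 0.056) = 0.05763 h⁻¹.
Applying C = C₀e^(−kt): 10.67 × 0.5054 = 5.391 mg/L.
Second outfall: C = (5119·5.391 + 228.0·155.0)/5347 = 11.77 mg/L.

11.8 mg/L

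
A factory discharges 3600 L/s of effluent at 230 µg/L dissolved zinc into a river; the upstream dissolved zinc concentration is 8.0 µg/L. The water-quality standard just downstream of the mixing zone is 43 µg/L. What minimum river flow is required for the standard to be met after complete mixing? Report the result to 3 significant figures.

Set C_mix = 43: (Q·8.000 + 3600·230.0) / (Q + 3600) = 43
→ Q = 3600·(230.0 − 43)/(43 − 8.000) = 19230 L/s.

19200 L/s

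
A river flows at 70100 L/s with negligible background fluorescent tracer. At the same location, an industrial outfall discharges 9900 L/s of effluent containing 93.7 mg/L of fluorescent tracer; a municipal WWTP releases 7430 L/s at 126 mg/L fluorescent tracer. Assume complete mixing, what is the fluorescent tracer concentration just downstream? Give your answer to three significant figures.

21.3 mg/L

After mixing, C = (70100·0 + 9900·93.70 + 7430·126.0) / 87430 = 1864000/87430 = 21.32 mg/L.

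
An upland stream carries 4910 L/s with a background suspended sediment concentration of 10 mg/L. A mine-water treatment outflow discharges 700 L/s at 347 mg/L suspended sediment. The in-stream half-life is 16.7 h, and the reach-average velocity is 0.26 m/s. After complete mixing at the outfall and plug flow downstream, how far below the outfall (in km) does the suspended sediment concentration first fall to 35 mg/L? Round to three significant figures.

8.95 km

Conservation of mass: C = (4910·10.00 + 700.0·347.0) / 5610 = 292000/5610 = 52.05 mg/L.
Half-life 16.7 h → k = ln 2 / 16.7 = 0.04151 h⁻¹ = 0.9961 d⁻¹.
Set 52.05·exp(−k·t) = 35 → t = ln(52.05/35)/k = 34420 s = 9.561 h.
Distance = v·t = 0.26·34420 = 8949 m = 8.949 km.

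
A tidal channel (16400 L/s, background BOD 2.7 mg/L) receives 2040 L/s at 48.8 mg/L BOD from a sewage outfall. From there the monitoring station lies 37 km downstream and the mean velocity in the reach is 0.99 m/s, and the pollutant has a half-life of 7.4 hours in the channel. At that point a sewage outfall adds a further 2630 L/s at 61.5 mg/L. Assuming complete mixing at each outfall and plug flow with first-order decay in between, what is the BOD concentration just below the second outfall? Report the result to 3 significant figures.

10.3 mg/L

Flow-weighted average: C = (16400·2.700 + 2040·48.80) / 18440 = 143800/18440 = 7.800 mg/L; combined flow 18440 L/s.
Travel time t = 37·1000 / 0.99 = 37370 s = 10.38 h.
Half-life 7.4 h → k = ln 2 / 7.4 = 0.09367 h⁻¹ = 2.248 d⁻¹.
Decay over the reach: 7.800·exp(−kt) = 7.800·0.3782 = 2.950 mg/L.
At the second outfall, C = (18440·2.950 + 2630·61.50) / (18440 + 2630) = 10.26 mg/L.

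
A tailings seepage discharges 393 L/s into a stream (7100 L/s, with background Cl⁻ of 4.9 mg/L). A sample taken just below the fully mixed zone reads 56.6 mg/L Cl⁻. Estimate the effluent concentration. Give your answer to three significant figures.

991 mg/L

Mass balance: 7100·4.900 + 393.0·Cₑ = 7493·56.60
→ Cₑ = (7493·56.60 − 7100·4.900) / 393.0 = 990.6 mg/L.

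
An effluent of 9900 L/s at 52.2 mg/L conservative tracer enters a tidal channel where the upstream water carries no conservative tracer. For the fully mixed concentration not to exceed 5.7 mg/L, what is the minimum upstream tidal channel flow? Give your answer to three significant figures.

Set C_mix = 5.7: (Q·0 + 9900·52.20) / (Q + 9900) = 5.7
→ Q = 9900·(52.20 − 5.7)/(5.7 − 0) = 80760 L/s.

80800 L/s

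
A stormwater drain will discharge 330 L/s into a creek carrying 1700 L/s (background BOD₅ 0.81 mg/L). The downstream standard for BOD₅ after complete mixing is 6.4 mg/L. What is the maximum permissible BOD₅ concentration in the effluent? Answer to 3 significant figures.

35.2 mg/L

At the limit, (Qr·Cr + Qe·Cₑ)/(Qr + Qe) = 6.4:
Cₑ = (2030·6.4 − 1700·0.8100) / 330.0 = 35.20 mg/L.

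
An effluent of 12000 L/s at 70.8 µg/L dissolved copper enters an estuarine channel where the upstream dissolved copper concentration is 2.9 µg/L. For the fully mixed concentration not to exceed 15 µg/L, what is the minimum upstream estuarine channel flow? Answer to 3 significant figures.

55300 L/s

Set C_mix = 15: (Q·2.900 + 12000·70.80) / (Q + 12000) = 15
→ Q = 12000·(70.80 − 15)/(15 − 2.900) = 55340 L/s.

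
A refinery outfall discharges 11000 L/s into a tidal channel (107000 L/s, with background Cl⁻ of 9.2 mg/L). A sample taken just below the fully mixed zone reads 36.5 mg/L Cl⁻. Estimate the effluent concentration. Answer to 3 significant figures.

302 mg/L

Mass balance: 107000·9.200 + 11000·Cₑ = 118000·36.50
→ Cₑ = (118000·36.50 − 107000·9.200) / 11000 = 302.1 mg/L.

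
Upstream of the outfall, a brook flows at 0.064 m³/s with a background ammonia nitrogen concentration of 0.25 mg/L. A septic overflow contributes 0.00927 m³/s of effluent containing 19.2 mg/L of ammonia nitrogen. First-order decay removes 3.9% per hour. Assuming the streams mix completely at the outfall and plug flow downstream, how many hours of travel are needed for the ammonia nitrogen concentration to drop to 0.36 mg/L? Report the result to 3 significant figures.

Mass balance: C = (0.06400·0.2500 + 0.009270·19.20) / 0.07327 = 0.1940/0.07327 = 2.648 mg/L.
3.9%/h lost → k = −ln(1 − 0.039) = 0.03978 h⁻¹.
2.648·exp(−k·t) = 0.36 → t = ln(2.648/0.36)/k = 180600 s = 50.16 h.

50.2 h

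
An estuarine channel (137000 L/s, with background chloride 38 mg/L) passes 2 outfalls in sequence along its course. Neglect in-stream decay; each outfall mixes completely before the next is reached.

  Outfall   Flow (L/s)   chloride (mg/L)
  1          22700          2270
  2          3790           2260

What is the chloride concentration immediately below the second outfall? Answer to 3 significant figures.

399 mg/L

Below outfall 1: Q → 159700 L/s, C = (137000·38.00 + 22700·2270)/159700 = 355.3 mg/L.
Below outfall 2: Q → 163500 L/s, C = (159700·355.3 + 3790·2260)/163500 = 399.4 mg/L.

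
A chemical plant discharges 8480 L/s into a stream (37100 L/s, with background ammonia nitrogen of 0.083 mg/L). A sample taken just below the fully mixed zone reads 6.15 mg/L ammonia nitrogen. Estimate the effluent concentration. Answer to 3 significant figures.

Mass balance: 37100·0.08300 + 8480·Cₑ = 45580·6.150
→ Cₑ = (45580·6.150 − 37100·0.08300) / 8480 = 32.69 mg/L.

32.7 mg/L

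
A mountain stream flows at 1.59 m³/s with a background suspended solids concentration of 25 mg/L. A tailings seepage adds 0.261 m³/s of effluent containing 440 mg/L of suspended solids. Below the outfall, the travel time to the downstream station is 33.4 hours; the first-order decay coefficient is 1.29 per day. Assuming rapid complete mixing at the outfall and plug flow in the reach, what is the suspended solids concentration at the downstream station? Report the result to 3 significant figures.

13.9 mg/L

Flow-weighted average: C = (1.590·25.00 + 0.2610·440.0) / 1.851 = 154.6/1.851 = 83.52 mg/L.
First-order decay: C = 83.52·exp(−k·t) = 83.52·0.1661 = 13.87 mg/L.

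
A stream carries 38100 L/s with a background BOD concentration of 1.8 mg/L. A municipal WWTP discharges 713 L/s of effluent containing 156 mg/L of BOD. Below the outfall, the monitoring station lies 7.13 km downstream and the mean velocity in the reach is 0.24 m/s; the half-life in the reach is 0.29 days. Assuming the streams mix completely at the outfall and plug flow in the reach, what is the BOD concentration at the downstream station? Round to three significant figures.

Conservation of mass: C = (38100·1.800 + 713.0·156.0) / 38810 = 179800/38810 = 4.633 mg/L.
Travel time t = 7.13·1000 / 0.24 = 29710 s = 8.252 h.
Half-life 0.29 d → k = ln 2 / 0.29 = 2.390 d⁻¹.
Applying C = C₀e^(−kt): 4.633 × 0.4396 = 2.037 mg/L.

2.04 mg/L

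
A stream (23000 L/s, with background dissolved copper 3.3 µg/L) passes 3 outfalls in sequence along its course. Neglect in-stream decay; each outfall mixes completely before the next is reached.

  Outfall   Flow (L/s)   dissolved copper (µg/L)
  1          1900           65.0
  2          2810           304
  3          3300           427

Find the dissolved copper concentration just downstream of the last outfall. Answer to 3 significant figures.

Below outfall 1: Q → 24900 L/s, C = (23000·3.300 + 1900·65.00)/24900 = 8.008 µg/L.
Below outfall 2: Q → 27710 L/s, C = (24900·8.008 + 2810·304.0)/27710 = 38.02 µg/L.
Below outfall 3: Q → 31010 L/s, C = (27710·38.02 + 3300·427.0)/31010 = 79.42 µg/L.

79.4 µg/L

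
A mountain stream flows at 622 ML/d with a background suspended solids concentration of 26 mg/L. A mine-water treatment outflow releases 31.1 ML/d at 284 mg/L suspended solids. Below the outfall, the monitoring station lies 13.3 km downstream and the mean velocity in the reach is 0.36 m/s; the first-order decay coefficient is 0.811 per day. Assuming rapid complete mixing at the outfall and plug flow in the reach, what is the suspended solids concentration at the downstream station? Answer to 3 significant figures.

27.1 mg/L

Conservation of mass: C = (622.0·26.00 + 31.10·284.0) / 653.1 = 25000/653.1 = 38.29 mg/L.
Travel time t = 13.3·1000 / 0.36 = 36940 s = 10.26 h.
After decay, C = 38.29 × e^(−kt) = 38.29 × 0.7070 = 27.07 mg/L.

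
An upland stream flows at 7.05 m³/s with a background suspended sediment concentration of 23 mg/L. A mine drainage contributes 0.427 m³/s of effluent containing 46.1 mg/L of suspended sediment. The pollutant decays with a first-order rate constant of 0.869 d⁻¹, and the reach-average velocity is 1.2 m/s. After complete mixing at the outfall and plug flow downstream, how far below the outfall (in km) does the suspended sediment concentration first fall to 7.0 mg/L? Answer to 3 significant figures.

149 km

Mixed concentration C = ΣQC/ΣQ = (7.050·23.00 + 0.4270·46.10) / 7.477 = 181.8/7.477 = 24.32 mg/L.
Set 24.32·exp(−k·t) = 7.0 → t = ln(24.32/7.0)/k = 123800 s = 34.39 h.
Distance = v·t = 1.2·123800 = 148600 m = 148.6 km.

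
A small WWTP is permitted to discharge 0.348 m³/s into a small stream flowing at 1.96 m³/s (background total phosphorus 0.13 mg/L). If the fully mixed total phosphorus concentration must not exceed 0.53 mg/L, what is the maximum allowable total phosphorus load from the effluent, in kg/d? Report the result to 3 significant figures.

Mass balance at the limit: 1.960·0.1300 + 0.3480·Cₑ = 2.308·0.53 → Cₑ = 2.783 mg/L.
Load = 0.3480 m³/s × 2.783 g/m³ × 86 400 s/d = 83.67 kg/d.

83.7 kg/d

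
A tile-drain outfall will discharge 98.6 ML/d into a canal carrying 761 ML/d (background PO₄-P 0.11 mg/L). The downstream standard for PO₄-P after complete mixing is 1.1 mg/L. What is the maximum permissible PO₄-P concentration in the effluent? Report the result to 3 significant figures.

At the limit, (Qr·Cr + Qe·Cₑ)/(Qr + Qe) = 1.1:
Cₑ = (859.6·1.1 − 761.0·0.1100) / 98.60 = 8.741 mg/L.

8.74 mg/L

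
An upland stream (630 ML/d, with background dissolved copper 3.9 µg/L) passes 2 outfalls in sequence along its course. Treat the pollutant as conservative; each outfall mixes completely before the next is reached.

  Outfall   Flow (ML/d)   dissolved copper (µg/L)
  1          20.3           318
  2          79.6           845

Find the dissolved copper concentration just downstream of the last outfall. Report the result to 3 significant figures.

After outfall 1: Q = 630.0 + 20.30 = 650.3 ML/d; C = (630.0·3.900 + 20.30·318.0)/650.3 = 13.71 µg/L.
After outfall 2: Q = 650.3 + 79.60 = 729.9 ML/d; C = (650.3·13.71 + 79.60·845.0)/729.9 = 104.4 µg/L.

104 µg/L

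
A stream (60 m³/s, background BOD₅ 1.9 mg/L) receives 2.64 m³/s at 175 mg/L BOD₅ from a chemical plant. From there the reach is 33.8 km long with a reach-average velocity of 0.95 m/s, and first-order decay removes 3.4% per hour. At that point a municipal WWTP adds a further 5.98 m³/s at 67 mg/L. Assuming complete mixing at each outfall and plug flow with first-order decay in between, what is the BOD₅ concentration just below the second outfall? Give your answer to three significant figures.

11.8 mg/L

Flow-weighted average: C = (60.00·1.900 + 2.640·175.0) / 62.64 = 576.0/62.64 = 9.195 mg/L; combined flow 62.64 m³/s.
Travel time t = 33.8·1000 / 0.95 = 35580 s = 9.883 h.
3.4%/h lost → k = −ln(1 − 0.034) = 0.03459 h⁻¹.
Decay over the reach: 9.195·exp(−kt) = 9.195·0.7104 = 6.533 mg/L.
At the second outfall, C = (62.64·6.533 + 5.980·67.00) / (62.64 + 5.980) = 11.80 mg/L.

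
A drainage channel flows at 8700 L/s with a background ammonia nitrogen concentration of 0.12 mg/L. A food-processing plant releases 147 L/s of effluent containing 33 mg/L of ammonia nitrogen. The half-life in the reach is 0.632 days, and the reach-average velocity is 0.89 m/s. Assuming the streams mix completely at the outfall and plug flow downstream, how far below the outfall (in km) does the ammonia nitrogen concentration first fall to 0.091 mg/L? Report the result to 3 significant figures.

140 km

Mass balance: C = (8700·0.1200 + 147.0·33.00) / 8847 = 5895/8847 = 0.6663 mg/L.
Half-life 0.632 d → k = ln 2 / 0.632 = 1.097 d⁻¹.
Set 0.6663·exp(−k·t) = 0.091 → t = ln(0.6663/0.091)/k = 156800 s = 43.57 h.
Distance = v·t = 0.89·156800 = 139600 m = 139.6 km.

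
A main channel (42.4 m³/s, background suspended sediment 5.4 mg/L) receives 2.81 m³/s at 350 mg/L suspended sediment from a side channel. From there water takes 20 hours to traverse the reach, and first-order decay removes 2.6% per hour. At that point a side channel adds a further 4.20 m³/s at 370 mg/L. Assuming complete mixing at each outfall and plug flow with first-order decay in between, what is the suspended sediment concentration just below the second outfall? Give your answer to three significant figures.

Flow-weighted average: C = (42.40·5.400 + 2.810·350.0) / 45.21 = 1212/45.21 = 26.82 mg/L; combined flow 45.21 m³/s.
2.6%/h lost → k = −ln(1 − 0.026) = 0.02634 h⁻¹.
Decay over the reach: 26.82·exp(−kt) = 26.82·0.5904 = 15.83 mg/L.
At the second outfall, C = (45.21·15.83 + 4.200·370.0) / (45.21 + 4.200) = 45.94 mg/L.

45.9 mg/L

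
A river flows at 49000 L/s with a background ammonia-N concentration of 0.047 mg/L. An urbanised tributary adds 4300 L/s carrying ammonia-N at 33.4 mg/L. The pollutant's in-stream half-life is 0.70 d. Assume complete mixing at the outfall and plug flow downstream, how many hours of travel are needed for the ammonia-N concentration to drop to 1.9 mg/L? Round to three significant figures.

8.85 h

Mixed concentration C = ΣQC/ΣQ = (49000·0.04700 + 4300·33.40) / 53300 = 145900/53300 = 2.738 mg/L.
Half-life 0.70 d → k = ln 2 / 0.70 = 0.9902 d⁻¹.
2.738·exp(−k·t) = 1.9 → t = ln(2.738/1.9)/k = 31870 s = 8.854 h.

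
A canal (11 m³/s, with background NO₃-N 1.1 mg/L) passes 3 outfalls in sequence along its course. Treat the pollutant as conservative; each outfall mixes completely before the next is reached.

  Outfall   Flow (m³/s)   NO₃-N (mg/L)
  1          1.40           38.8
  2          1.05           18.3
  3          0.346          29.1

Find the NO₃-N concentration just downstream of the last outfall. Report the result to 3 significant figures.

6.94 mg/L

Below outfall 1: Q → 12.40 m³/s, C = (11.00·1.100 + 1.400·38.80)/12.40 = 5.356 mg/L.
Below outfall 2: Q → 13.45 m³/s, C = (12.40·5.356 + 1.050·18.30)/13.45 = 6.367 mg/L.
Below outfall 3: Q → 13.80 m³/s, C = (13.45·6.367 + 0.3460·29.10)/13.80 = 6.937 mg/L.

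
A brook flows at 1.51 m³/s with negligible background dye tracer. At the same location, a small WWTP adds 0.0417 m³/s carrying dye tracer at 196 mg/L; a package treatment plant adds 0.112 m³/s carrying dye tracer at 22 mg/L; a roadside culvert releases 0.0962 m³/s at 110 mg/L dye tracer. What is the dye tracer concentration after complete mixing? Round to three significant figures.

Conservation of mass: C = (1.510·0 + 0.04170·196.0 + 0.1120·22.00 + 0.09620·110.0) / 1.760 = 21.22/1.760 = 12.06 mg/L.

12.1 mg/L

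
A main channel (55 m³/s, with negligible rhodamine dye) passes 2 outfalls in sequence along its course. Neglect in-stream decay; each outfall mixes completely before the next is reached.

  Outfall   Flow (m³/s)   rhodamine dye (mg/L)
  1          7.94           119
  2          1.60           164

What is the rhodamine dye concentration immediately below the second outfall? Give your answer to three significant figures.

Below outfall 1: Q → 62.94 m³/s, C = (55.00·0 + 7.940·119.0)/62.94 = 15.01 mg/L.
Below outfall 2: Q → 64.54 m³/s, C = (62.94·15.01 + 1.600·164.0)/64.54 = 18.71 mg/L.

18.7 mg/L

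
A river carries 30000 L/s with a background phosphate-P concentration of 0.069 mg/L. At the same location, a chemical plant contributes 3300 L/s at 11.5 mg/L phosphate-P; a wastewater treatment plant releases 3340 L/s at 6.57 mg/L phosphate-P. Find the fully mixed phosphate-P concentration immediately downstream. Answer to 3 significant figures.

Mixed concentration C = ΣQC/ΣQ = (30000·0.06900 + 3300·11.50 + 3340·6.570) / 36640 = 61960/36640 = 1.691 mg/L.

1.69 mg/L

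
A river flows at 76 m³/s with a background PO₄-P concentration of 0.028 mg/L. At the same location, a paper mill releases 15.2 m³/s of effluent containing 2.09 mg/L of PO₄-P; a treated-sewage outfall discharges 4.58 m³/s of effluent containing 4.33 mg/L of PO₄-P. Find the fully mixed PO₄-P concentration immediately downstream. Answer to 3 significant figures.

0.561 mg/L

Mixed concentration C = ΣQC/ΣQ = (76.00·0.02800 + 15.20·2.090 + 4.580·4.330) / 95.78 = 53.73/95.78 = 0.5609 mg/L.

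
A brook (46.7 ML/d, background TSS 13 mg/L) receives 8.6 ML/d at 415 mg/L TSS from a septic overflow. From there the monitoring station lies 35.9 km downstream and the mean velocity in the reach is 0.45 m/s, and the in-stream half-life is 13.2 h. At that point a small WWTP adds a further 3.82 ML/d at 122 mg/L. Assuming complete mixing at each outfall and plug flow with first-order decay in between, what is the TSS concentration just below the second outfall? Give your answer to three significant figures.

29.9 mg/L

Flow-weighted average: C = (46.70·13.00 + 8.600·415.0) / 55.30 = 4176/55.30 = 75.52 mg/L; combined flow 55.30 ML/d.
Travel time t = 35.9·1000 / 0.45 = 79780 s = 22.16 h.
Half-life 13.2 h → k = ln 2 / 13.2 = 0.05251 h⁻¹ = 1.260 d⁻¹.
First-order decay: C = 75.52·exp(−k·t) = 75.52·0.3123 = 23.59 mg/L.
Second outfall: C = (55.30·23.59 + 3.820·122.0)/59.12 = 29.95 mg/L.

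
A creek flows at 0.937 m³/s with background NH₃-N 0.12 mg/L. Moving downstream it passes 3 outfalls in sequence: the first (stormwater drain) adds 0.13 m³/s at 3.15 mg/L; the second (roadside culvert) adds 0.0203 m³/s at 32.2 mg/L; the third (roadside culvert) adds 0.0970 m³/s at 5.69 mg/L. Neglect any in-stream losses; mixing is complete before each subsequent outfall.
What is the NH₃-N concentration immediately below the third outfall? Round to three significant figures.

Outfall 1: combined Q = 1.067 m³/s; C = (0.9370·0.1200 + 0.1300·3.150)/1.067 = 0.4892 mg/L.
Outfall 2: combined Q = 1.087 m³/s; C = (1.067·0.4892 + 0.02030·32.20)/1.087 = 1.081 mg/L.
Outfall 3: combined Q = 1.184 m³/s; C = (1.087·1.081 + 0.09700·5.690)/1.184 = 1.459 mg/L.

1.46 mg/L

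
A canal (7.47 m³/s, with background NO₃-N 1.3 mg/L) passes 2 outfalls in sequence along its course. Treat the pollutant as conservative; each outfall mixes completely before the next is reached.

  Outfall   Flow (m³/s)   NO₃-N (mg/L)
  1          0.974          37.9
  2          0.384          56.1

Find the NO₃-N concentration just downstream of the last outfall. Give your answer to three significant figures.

After outfall 1: Q = 7.470 + 0.9740 = 8.444 m³/s; C = (7.470·1.300 + 0.9740·37.90)/8.444 = 5.522 mg/L.
After outfall 2: Q = 8.444 + 0.3840 = 8.828 m³/s; C = (8.444·5.522 + 0.3840·56.10)/8.828 = 7.722 mg/L.

7.72 mg/L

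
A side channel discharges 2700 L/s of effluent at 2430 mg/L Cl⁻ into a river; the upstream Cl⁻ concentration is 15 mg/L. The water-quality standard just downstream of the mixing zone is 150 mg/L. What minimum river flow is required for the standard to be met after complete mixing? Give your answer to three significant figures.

Set C_mix = 150: (Q·15.00 + 2700·2430) / (Q + 2700) = 150
→ Q = 2700·(2430 − 150)/(150 − 15.00) = 45600 L/s.

45600 L/s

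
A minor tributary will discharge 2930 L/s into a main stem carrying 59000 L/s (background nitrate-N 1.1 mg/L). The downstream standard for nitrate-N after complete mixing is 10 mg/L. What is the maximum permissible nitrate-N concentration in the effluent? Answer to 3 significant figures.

At the limit, (Qr·Cr + Qe·Cₑ)/(Qr + Qe) = 10:
Cₑ = (61930·10 − 59000·1.100) / 2930 = 189.2 mg/L.

189 mg/L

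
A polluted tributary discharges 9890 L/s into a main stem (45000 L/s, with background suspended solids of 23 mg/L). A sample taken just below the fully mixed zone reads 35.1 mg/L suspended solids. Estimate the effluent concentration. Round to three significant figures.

90.2 mg/L

Mass balance: 45000·23.00 + 9890·Cₑ = 54890·35.10
→ Cₑ = (54890·35.10 − 45000·23.00) / 9890 = 90.16 mg/L.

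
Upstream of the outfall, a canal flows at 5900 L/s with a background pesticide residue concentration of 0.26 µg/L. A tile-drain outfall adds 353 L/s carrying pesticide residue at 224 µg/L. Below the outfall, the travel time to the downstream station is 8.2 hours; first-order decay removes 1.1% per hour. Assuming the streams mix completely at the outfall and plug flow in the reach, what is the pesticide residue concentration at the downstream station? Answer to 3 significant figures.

11.8 µg/L

Mass balance: C = (5900·0.2600 + 353.0·224.0) / 6253 = 80610/6253 = 12.89 µg/L.
1.1%/h lost → k = −ln(1 − 0.011) = 0.01106 h⁻¹.
Decay over the reach: 12.89·exp(−kt) = 12.89·0.9133 = 11.77 µg/L.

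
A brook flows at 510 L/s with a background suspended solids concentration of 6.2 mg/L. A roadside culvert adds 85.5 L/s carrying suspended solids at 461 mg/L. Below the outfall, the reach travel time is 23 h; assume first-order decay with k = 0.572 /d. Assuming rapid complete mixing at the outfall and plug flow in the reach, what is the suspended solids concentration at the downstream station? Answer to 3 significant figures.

41.3 mg/L

Flow-weighted average: C = (510.0·6.200 + 85.50·461.0) / 595.5 = 42580/595.5 = 71.50 mg/L.
After decay, C = 71.50 × e^(−kt) = 71.50 × 0.5780 = 41.33 mg/L.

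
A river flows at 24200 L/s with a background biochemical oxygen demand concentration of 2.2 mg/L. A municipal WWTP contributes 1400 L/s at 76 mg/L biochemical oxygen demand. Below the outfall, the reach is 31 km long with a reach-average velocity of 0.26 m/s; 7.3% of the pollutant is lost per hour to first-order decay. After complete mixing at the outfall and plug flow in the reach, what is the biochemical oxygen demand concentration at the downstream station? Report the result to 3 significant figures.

0.507 mg/L

Conservation of mass: C = (24200·2.200 + 1400·76.00) / 25600 = 159600/25600 = 6.236 mg/L.
Travel time t = 31·1000 / 0.26 = 119200 s = 33.12 h.
7.3%/h lost → k = −ln(1 − 0.073) = 0.07580 h⁻¹.
Decay over the reach: 6.236·exp(−kt) = 6.236·0.08123 = 0.5065 mg/L.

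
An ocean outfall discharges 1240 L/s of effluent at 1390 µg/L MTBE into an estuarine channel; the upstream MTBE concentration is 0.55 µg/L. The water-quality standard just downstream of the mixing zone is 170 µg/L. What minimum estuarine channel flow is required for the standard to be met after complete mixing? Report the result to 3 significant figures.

Set C_mix = 170: (Q·0.5500 + 1240·1390) / (Q + 1240) = 170
→ Q = 1240·(1390 − 170)/(170 − 0.5500) = 8928 L/s.

8930 L/s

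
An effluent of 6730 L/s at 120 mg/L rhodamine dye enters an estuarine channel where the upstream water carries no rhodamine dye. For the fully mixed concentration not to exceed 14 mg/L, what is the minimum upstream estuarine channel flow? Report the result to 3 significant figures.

Set C_mix = 14: (Q·0 + 6730·120.0) / (Q + 6730) = 14
→ Q = 6730·(120.0 − 14)/(14 − 0) = 50960 L/s.

51000 L/s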